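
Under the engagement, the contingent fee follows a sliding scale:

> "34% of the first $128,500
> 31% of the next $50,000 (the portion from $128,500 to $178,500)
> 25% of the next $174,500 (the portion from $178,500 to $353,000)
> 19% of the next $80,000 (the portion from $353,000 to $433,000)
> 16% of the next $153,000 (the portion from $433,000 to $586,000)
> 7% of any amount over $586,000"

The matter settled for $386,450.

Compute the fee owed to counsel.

$109,170.50

First $128,500 at 34% = $43,690.00
Next $50,000 at 31% = $15,500.00
Next $174,500 at 25% = $43,625.00
Remaining $33,450 at 19% = $6,355.50
Fee: $43,690.00 + $15,500.00 + $43,625.00 + $6,355.50 = $109,170.50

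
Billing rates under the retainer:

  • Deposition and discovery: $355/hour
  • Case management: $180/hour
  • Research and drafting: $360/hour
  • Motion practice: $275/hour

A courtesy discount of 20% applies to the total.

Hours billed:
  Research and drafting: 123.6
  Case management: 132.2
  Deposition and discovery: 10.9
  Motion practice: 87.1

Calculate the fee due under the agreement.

Deposition and discovery: 10.9 × $355 = $3,869.50
Case management: 132.2 × $180 = $23,796.00
Research and drafting: 123.6 × $360 = $44,496.00
Motion practice: 87.1 × $275 = $23,952.50
Subtotal: $96,114.00
Less 20% discount: −$19,222.80
Total: $96,114.00 − $19,222.80 = $76,891.20

$76,891.20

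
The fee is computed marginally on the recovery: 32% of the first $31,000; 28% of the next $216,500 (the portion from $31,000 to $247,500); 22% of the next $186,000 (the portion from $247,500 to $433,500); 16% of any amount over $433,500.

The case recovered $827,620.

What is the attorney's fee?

$174,519.20

First $31,000 at 32% = $9,920.00
Next $216,500 at 28% = $60,620.00
Next $186,000 at 22% = $40,920.00
Remaining $394,120 at 16% = $63,059.20
Fee: $9,920.00 + $60,620.00 + $40,920.00 + $63,059.20 = $174,519.20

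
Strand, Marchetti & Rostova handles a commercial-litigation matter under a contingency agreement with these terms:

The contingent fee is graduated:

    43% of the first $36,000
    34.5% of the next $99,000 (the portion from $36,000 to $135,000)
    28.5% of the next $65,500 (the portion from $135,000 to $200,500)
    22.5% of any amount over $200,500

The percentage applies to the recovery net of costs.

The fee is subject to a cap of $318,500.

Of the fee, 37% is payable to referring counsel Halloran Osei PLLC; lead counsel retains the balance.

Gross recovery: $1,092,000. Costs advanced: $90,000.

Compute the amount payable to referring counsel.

Fee base (net of costs): $1,092,000 − $90,000 = $1,002,000
First $36,000 at 43% = $15,480.00
Next $99,000 at 34.5% = $34,155.00
Next $65,500 at 28.5% = $18,667.50
Remaining $801,500 at 22.5% = $180,337.50
Fee: $15,480.00 + $34,155.00 + $18,667.50 + $180,337.50 = $248,640.00
$248,640.00 is under the $318,500 cap.
Referral share: 37% of $248,640.00 = $91,996.80; lead counsel retains $248,640.00 − $91,996.80 = $156,643.20.

$91,996.80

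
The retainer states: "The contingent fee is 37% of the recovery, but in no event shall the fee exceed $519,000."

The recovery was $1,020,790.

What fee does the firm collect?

$377,692.30

37% of $1,020,790 = $377,692.30
That is under the $519,000 cap.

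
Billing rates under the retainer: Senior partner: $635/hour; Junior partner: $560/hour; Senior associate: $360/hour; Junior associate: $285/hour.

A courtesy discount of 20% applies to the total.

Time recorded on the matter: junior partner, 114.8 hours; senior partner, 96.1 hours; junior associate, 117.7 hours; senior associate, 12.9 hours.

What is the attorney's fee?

$130,800.00

Senior partner: 96.1 × $635 = $61,023.50
Junior partner: 114.8 × $560 = $64,288.00
Senior associate: 12.9 × $360 = $4,644.00
Junior associate: 117.7 × $285 = $33,544.50
Subtotal: $163,500.00
Less 20% discount: −$32,700.00
Total: $163,500.00 − $32,700.00 = $130,800.00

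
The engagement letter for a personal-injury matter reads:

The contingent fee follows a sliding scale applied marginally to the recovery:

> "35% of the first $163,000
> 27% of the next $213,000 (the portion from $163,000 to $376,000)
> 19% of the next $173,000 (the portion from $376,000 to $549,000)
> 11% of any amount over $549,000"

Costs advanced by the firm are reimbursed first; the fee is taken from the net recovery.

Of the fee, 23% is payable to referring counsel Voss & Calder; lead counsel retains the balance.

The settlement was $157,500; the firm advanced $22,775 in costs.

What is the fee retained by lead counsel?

$36,308.39

Fee base (net of costs): $157,500 − $22,775 = $134,725
First $134,725 at 35% = $47,153.75
Referral share: 23% of $47,153.75 = $10,845.36; lead counsel retains $47,153.75 − $10,845.36 = $36,308.39.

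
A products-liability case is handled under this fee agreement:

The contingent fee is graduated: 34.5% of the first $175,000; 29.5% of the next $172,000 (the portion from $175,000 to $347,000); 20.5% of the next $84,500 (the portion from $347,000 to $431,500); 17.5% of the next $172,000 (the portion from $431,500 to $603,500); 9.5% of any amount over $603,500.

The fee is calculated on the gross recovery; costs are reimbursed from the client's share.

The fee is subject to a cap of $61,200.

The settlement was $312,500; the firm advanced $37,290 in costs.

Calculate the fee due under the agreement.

Fee base is the gross recovery, $312,500; costs are reimbursed separately.
First $175,000 at 34.5% = $60,375.00
Remaining $137,500 at 29.5% = $40,562.50
Fee: $60,375.00 + $40,562.50 = $100,937.50
$100,937.50 exceeds the $61,200 cap, so the fee is capped at $61,200.00.

$61,200.00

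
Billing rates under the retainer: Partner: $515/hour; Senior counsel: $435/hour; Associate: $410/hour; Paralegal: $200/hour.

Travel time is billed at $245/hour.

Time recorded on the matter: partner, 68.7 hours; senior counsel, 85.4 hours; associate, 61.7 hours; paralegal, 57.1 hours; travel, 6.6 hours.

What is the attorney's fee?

Partner: 68.7 × $515 = $35,380.50
Senior counsel: 85.4 × $435 = $37,149.00
Associate: 61.7 × $410 = $25,297.00
Paralegal: 57.1 × $200 = $11,420.00
Subtotal: $35,380.50 + $37,149.00 + $25,297.00 + $11,420.00 = $109,246.50
Travel: 6.6 × $245 = $1,617.00
Total: $109,246.50 + $1,617.00 = $110,863.50

$110,863.50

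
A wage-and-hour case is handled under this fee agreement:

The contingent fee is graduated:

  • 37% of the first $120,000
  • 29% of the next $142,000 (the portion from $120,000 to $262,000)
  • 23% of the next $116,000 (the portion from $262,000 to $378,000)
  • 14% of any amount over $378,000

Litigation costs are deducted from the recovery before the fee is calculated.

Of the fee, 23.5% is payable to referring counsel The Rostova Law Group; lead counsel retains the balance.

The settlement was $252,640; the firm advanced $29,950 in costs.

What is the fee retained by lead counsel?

Fee base (net of costs): $252,640 − $29,950 = $222,690
First $120,000 at 37% = $44,400.00
Remaining $102,690 at 29% = $29,780.10
Fee: $44,400.00 + $29,780.10 = $74,180.10
Referral share: 23.5% of $74,180.10 = $17,432.32; lead counsel retains $74,180.10 − $17,432.32 = $56,747.78.

$56,747.78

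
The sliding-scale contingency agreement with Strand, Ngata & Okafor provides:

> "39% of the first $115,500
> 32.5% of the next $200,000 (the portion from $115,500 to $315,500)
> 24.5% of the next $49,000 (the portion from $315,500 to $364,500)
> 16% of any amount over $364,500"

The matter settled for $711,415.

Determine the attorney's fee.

First $115,500 at 39% = $45,045.00
Next $200,000 at 32.5% = $65,000.00
Next $49,000 at 24.5% = $12,005.00
Remaining $346,915 at 16% = $55,506.40
Fee: $45,045.00 + $65,000.00 + $12,005.00 + $55,506.40 = $177,556.40

$177,556.40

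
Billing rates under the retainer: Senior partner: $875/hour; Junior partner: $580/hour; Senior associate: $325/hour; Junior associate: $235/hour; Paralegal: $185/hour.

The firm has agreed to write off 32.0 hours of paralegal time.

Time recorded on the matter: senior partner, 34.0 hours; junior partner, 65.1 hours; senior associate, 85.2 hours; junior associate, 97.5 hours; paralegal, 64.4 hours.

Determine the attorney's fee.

Senior partner: 34.0 × $875 = $29,750.00
Junior partner: 65.1 × $580 = $37,758.00
Senior associate: 85.2 × $325 = $27,690.00
Junior associate: 97.5 × $235 = $22,912.50
Paralegal: 64.4 × $185 = $11,914.00
Subtotal: $130,024.50
Write-off: 32.0 × $185 = $5,920.00
Total: $130,024.50 − $5,920.00 = $124,104.50

$124,104.50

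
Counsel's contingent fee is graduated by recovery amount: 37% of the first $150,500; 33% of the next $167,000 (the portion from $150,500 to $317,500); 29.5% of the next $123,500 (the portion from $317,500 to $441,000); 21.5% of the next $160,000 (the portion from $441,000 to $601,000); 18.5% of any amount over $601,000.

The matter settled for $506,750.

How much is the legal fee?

First $150,500 at 37% = $55,685.00
Next $167,000 at 33% = $55,110.00
Next $123,500 at 29.5% = $36,432.50
Remaining $65,750 at 21.5% = $14,136.25
Fee: $55,685.00 + $55,110.00 + $36,432.50 + $14,136.25 = $161,363.75

$161,363.75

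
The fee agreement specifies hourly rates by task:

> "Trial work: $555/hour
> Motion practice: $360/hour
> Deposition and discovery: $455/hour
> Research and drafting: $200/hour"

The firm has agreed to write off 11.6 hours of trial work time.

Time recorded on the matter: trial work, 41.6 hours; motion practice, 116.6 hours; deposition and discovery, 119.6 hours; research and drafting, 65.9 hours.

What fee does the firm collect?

Trial work: 41.6 × $555 = $23,088.00
Motion practice: 116.6 × $360 = $41,976.00
Deposition and discovery: 119.6 × $455 = $54,418.00
Research and drafting: 65.9 × $200 = $13,180.00
Subtotal: $132,662.00
Write-off: 11.6 × $555 = $6,438.00
Total: $132,662.00 − $6,438.00 = $126,224.00

$126,224.00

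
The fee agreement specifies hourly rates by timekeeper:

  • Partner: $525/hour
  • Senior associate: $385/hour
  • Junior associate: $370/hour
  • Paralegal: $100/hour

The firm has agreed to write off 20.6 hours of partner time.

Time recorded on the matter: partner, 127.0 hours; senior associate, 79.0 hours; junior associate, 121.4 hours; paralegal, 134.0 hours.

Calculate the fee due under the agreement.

Partner: 127.0 × $525 = $66,675.00
Senior associate: 79.0 × $385 = $30,415.00
Junior associate: 121.4 × $370 = $44,918.00
Paralegal: 134.0 × $100 = $13,400.00
Subtotal: $155,408.00
Write-off: 20.6 × $525 = $10,815.00
Total: $155,408.00 − $10,815.00 = $144,593.00

$144,593.00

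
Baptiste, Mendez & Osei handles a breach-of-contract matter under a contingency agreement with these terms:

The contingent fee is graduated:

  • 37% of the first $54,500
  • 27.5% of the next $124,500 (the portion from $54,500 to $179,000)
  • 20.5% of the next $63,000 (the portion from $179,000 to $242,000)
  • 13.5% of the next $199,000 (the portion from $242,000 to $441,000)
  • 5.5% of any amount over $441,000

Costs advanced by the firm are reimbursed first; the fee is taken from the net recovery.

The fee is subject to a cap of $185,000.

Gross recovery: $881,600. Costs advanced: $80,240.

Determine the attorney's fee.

Fee base (net of costs): $881,600 − $80,240 = $801,360
First $54,500 at 37% = $20,165.00
Next $124,500 at 27.5% = $34,237.50
Next $63,000 at 20.5% = $12,915.00
Next $199,000 at 13.5% = $26,865.00
Remaining $360,360 at 5.5% = $19,819.80
Fee: $20,165.00 + $34,237.50 + $12,915.00 + $26,865.00 + $19,819.80 = $114,002.30
$114,002.30 is under the $185,000 cap.

$114,002.30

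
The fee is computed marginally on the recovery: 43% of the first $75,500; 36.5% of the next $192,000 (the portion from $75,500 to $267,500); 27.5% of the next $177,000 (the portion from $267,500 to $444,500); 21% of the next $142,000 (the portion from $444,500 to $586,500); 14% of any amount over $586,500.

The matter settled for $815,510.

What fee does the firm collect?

$213,101.40

First $75,500 at 43% = $32,465.00
Next $192,000 at 36.5% = $70,080.00
Next $177,000 at 27.5% = $48,675.00
Next $142,000 at 21% = $29,820.00
Remaining $229,010 at 14% = $32,061.40
Fee: $32,465.00 + $70,080.00 + $48,675.00 + $29,820.00 + $32,061.40 = $213,101.40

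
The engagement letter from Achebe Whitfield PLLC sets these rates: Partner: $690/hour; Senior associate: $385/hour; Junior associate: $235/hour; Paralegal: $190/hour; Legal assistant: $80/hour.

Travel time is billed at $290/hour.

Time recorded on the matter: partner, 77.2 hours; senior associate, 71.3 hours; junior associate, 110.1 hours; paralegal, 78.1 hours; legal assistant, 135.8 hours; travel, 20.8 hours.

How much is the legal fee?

$138,327.00

Partner: 77.2 × $690 = $53,268.00
Senior associate: 71.3 × $385 = $27,450.50
Junior associate: 110.1 × $235 = $25,873.50
Paralegal: 78.1 × $190 = $14,839.00
Legal assistant: 135.8 × $80 = $10,864.00
Subtotal: $53,268.00 + $27,450.50 + $25,873.50 + $14,839.00 + $10,864.00 = $132,295.00
Travel: 20.8 × $290 = $6,032.00
Total: $132,295.00 + $6,032.00 = $138,327.00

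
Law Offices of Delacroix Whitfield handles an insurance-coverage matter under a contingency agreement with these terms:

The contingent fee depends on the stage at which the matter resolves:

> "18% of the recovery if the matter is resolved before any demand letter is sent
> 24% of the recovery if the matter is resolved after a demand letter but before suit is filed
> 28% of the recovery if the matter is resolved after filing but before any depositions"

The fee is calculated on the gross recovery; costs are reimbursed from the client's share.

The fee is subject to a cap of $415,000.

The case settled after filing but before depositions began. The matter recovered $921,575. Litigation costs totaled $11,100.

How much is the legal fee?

Fee base is the gross recovery, $921,575; costs are reimbursed separately.
The matter settled after filing but before depositions began, so the 28% rate applies.
$921,575 × 28% = $258,041.00
$258,041.00 is under the $415,000 cap.

$258,041.00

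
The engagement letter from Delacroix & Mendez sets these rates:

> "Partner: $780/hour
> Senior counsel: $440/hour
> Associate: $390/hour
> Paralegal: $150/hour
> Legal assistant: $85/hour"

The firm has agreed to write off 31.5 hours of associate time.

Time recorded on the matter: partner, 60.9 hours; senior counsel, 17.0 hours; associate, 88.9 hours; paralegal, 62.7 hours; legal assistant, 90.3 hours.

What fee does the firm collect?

Partner: 60.9 × $780 = $47,502.00
Senior counsel: 17.0 × $440 = $7,480.00
Associate: 88.9 × $390 = $34,671.00
Paralegal: 62.7 × $150 = $9,405.00
Legal assistant: 90.3 × $85 = $7,675.50
Subtotal: $106,733.50
Write-off: 31.5 × $390 = $12,285.00
Total: $106,733.50 − $12,285.00 = $94,448.50

$94,448.50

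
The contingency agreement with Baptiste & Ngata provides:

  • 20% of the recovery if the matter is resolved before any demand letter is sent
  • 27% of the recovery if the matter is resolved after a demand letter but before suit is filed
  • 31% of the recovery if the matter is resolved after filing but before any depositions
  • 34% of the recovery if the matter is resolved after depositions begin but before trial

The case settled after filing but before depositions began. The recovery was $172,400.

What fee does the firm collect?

$53,444.00

The matter settled after filing but before depositions began, so the 31% rate applies.
$172,400 × 31% = $53,444.00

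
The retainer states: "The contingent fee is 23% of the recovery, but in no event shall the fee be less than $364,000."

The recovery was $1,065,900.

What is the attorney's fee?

$364,000.00

23% of $1,065,900 = $245,157.00
That is below the $364,000 minimum, so the minimum applies.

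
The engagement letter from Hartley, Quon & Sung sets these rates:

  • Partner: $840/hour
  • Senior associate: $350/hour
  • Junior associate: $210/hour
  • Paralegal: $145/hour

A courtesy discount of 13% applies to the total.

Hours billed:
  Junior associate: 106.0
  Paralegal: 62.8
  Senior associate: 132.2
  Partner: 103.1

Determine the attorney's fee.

Partner: 103.1 × $840 = $86,604.00
Senior associate: 132.2 × $350 = $46,270.00
Junior associate: 106.0 × $210 = $22,260.00
Paralegal: 62.8 × $145 = $9,106.00
Subtotal: $164,240.00
Less 13% discount: −$21,351.20
Total: $164,240.00 − $21,351.20 = $142,888.80

$142,888.80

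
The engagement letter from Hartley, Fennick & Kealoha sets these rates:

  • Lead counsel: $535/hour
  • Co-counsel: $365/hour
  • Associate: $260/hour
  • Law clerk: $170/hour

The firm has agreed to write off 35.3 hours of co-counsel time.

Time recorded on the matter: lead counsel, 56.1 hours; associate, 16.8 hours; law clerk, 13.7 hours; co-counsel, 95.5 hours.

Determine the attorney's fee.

$58,683.50

Lead counsel: 56.1 × $535 = $30,013.50
Co-counsel: 95.5 × $365 = $34,857.50
Associate: 16.8 × $260 = $4,368.00
Law clerk: 13.7 × $170 = $2,329.00
Subtotal: $71,568.00
Write-off: 35.3 × $365 = $12,884.50
Total: $71,568.00 − $12,884.50 = $58,683.50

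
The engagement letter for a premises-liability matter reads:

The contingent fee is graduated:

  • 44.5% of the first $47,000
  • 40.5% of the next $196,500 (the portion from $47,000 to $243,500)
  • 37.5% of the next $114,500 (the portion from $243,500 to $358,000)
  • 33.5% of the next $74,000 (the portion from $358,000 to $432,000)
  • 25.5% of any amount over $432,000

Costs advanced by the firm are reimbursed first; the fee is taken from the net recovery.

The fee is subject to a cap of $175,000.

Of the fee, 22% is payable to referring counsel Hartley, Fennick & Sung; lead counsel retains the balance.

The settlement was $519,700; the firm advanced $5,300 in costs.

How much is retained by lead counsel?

$136,500.00

Fee base (net of costs): $519,700 − $5,300 = $514,400
First $47,000 at 44.5% = $20,915.00
Next $196,500 at 40.5% = $79,582.50
Next $114,500 at 37.5% = $42,937.50
Next $74,000 at 33.5% = $24,790.00
Remaining $82,400 at 25.5% = $21,012.00
Fee: $20,915.00 + $79,582.50 + $42,937.50 + $24,790.00 + $21,012.00 = $189,237.00
$189,237.00 exceeds the $175,000 cap, so the fee is capped at $175,000.00.
Referral share: 22% of $175,000.00 = $38,500.00; lead counsel retains $175,000.00 − $38,500.00 = $136,500.00.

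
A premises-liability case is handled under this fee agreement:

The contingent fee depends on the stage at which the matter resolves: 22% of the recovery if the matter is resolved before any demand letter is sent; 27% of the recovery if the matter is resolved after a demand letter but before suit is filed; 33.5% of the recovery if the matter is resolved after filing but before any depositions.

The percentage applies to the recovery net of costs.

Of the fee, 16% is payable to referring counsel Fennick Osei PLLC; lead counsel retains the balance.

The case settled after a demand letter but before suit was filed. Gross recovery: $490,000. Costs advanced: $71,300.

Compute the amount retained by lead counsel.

$94,961.16

Fee base (net of costs): $490,000 − $71,300 = $418,700
The matter settled after a demand letter but before suit was filed, so the 27% rate applies.
$418,700 × 27% = $113,049.00
Referral share: 16% of $113,049.00 = $18,087.84; lead counsel retains $113,049.00 − $18,087.84 = $94,961.16.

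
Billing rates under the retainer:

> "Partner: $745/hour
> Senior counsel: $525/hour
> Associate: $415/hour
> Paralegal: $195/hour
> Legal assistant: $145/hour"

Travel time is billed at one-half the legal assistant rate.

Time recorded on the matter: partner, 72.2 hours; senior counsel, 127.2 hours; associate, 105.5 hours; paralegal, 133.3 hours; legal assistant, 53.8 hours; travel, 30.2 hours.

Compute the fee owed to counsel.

Partner: 72.2 × $745 = $53,789.00
Senior counsel: 127.2 × $525 = $66,780.00
Associate: 105.5 × $415 = $43,782.50
Paralegal: 133.3 × $195 = $25,993.50
Legal assistant: 53.8 × $145 = $7,801.00
Subtotal: $53,789.00 + $66,780.00 + $43,782.50 + $25,993.50 + $7,801.00 = $198,146.00
Travel: 30.2 × ($145 ÷ 2) = 30.2 × $72.50 = $2,189.50
Total: $198,146.00 + $2,189.50 = $200,335.50

$200,335.50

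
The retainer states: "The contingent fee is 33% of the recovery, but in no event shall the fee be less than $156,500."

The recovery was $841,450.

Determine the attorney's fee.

$277,678.50

33% of $841,450 = $277,678.50
That exceeds the $156,500 minimum.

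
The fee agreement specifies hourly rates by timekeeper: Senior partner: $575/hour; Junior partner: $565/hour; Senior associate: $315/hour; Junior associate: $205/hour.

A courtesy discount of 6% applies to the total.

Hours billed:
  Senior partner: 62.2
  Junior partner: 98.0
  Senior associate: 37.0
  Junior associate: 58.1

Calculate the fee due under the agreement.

Senior partner: 62.2 × $575 = $35,765.00
Junior partner: 98.0 × $565 = $55,370.00
Senior associate: 37.0 × $315 = $11,655.00
Junior associate: 58.1 × $205 = $11,910.50
Subtotal: $114,700.50
Less 6% discount: −$6,882.03
Total: $114,700.50 − $6,882.03 = $107,818.47

$107,818.47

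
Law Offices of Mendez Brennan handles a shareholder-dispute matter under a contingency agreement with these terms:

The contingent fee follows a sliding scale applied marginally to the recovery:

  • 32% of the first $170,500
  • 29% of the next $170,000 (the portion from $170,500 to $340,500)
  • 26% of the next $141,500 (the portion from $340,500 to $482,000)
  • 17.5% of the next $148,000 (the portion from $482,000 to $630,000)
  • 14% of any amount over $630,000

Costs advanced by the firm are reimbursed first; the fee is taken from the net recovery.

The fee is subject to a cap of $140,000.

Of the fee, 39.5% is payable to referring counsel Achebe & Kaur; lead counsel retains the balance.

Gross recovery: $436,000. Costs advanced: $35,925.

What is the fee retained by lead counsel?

Fee base (net of costs): $436,000 − $35,925 = $400,075
First $170,500 at 32% = $54,560.00
Next $170,000 at 29% = $49,300.00
Remaining $59,575 at 26% = $15,489.50
Fee: $54,560.00 + $49,300.00 + $15,489.50 = $119,349.50
$119,349.50 is under the $140,000 cap.
Referral share: 39.5% of $119,349.50 = $47,143.05; lead counsel retains $119,349.50 − $47,143.05 = $72,206.45.

$72,206.45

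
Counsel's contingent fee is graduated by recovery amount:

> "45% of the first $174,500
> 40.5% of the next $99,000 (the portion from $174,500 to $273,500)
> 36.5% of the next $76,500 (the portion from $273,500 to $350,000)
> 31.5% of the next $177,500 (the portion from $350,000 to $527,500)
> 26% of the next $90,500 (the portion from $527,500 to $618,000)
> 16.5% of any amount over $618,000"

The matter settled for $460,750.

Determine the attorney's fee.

First $174,500 at 45% = $78,525.00
Next $99,000 at 40.5% = $40,095.00
Next $76,500 at 36.5% = $27,922.50
Remaining $110,750 at 31.5% = $34,886.25
Fee: $78,525.00 + $40,095.00 + $27,922.50 + $34,886.25 = $181,428.75

$181,428.75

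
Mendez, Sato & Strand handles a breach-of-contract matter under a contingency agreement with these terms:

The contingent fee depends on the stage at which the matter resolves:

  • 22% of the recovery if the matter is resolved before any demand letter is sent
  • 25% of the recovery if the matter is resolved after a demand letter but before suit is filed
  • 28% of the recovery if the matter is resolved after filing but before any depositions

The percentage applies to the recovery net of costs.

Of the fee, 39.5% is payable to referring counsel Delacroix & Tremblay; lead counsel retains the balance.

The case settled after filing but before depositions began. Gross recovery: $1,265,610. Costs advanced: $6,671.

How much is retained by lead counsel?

$213,264.27

Fee base (net of costs): $1,265,610 − $6,671 = $1,258,939
The matter settled after filing but before depositions began, so the 28% rate applies.
$1,258,939 × 28% = $352,502.92
Referral share: 39.5% of $352,502.92 = $139,238.65; lead counsel retains $352,502.92 − $139,238.65 = $213,264.27.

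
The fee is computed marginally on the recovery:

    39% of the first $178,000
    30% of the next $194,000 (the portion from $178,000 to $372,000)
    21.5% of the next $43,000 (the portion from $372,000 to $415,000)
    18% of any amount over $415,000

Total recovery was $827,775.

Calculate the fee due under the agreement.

First $178,000 at 39% = $69,420.00
Next $194,000 at 30% = $58,200.00
Next $43,000 at 21.5% = $9,245.00
Remaining $412,775 at 18% = $74,299.50
Fee: $69,420.00 + $58,200.00 + $9,245.00 + $74,299.50 = $211,164.50

$211,164.50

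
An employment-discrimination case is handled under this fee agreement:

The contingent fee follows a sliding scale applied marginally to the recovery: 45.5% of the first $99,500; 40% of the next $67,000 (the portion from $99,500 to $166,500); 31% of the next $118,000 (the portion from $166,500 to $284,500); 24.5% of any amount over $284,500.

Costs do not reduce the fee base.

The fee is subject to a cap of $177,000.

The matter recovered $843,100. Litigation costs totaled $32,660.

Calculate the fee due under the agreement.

$177,000.00

Fee base is the gross recovery, $843,100; costs are reimbursed separately.
First $99,500 at 45.5% = $45,272.50
Next $67,000 at 40% = $26,800.00
Next $118,000 at 31% = $36,580.00
Remaining $558,600 at 24.5% = $136,857.00
Fee: $45,272.50 + $26,800.00 + $36,580.00 + $136,857.00 = $245,509.50
$245,509.50 exceeds the $177,000 cap, so the fee is capped at $177,000.00.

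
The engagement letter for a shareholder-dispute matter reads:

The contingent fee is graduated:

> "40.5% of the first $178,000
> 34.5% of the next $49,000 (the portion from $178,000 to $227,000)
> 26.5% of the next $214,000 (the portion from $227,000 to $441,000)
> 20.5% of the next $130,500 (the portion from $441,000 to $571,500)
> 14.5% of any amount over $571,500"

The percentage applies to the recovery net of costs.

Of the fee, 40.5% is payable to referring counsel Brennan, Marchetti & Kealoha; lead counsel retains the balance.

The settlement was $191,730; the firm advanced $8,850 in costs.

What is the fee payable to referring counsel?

$29,878.31

Fee base (net of costs): $191,730 − $8,850 = $182,880
First $178,000 at 40.5% = $72,090.00
Remaining $4,880 at 34.5% = $1,683.60
Fee: $72,090.00 + $1,683.60 = $73,773.60
Referral share: 40.5% of $73,773.60 = $29,878.31; lead counsel retains $73,773.60 − $29,878.31 = $43,895.29.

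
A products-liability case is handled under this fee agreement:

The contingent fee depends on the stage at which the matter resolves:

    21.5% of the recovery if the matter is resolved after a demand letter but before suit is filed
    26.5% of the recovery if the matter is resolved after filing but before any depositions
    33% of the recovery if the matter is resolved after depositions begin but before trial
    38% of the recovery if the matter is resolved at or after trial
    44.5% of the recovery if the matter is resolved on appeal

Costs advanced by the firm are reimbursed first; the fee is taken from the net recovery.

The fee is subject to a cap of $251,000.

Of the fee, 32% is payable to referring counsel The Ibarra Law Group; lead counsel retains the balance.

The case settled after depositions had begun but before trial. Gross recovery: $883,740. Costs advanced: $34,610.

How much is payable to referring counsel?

Fee base (net of costs): $883,740 − $34,610 = $849,130
The matter settled after depositions had begun but before trial, so the 33% rate applies.
$849,130 × 33% = $280,212.90
$280,212.90 exceeds the $251,000 cap, so the fee is capped at $251,000.00.
Referral share: 32% of $251,000.00 = $80,320.00; lead counsel retains $251,000.00 − $80,320.00 = $170,680.00.

$80,320.00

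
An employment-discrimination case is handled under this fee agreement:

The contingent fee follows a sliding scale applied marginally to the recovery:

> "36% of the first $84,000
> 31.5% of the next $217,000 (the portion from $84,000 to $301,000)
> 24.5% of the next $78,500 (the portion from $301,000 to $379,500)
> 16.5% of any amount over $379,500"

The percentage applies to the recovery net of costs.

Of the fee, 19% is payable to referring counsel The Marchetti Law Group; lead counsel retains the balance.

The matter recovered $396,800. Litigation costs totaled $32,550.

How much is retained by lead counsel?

Fee base (net of costs): $396,800 − $32,550 = $364,250
First $84,000 at 36% = $30,240.00
Next $217,000 at 31.5% = $68,355.00
Remaining $63,250 at 24.5% = $15,496.25
Fee: $30,240.00 + $68,355.00 + $15,496.25 = $114,091.25
Referral share: 19% of $114,091.25 = $21,677.34; lead counsel retains $114,091.25 − $21,677.34 = $92,413.91.

$92,413.91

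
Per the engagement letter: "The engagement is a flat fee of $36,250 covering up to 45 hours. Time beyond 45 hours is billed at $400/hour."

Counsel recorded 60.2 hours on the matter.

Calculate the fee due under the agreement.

$42,330.00

Flat fee: $36,250.00
Excess hours: 60.2 − 45 = 15.2
Overrun: 15.2 × $400 = $6,080.00
Total: $36,250.00 + $6,080.00 = $42,330.00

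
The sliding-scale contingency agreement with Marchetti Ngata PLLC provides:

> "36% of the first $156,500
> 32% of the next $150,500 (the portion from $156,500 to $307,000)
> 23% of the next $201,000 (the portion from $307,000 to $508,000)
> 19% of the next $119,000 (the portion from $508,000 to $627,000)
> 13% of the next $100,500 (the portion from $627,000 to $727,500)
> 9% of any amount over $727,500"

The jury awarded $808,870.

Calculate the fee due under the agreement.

First $156,500 at 36% = $56,340.00
Next $150,500 at 32% = $48,160.00
Next $201,000 at 23% = $46,230.00
Next $119,000 at 19% = $22,610.00
Next $100,500 at 13% = $13,065.00
Remaining $81,370 at 9% = $7,323.30
Fee: $56,340.00 + $48,160.00 + $46,230.00 + $22,610.00 + $13,065.00 + $7,323.30 = $193,728.30

$193,728.30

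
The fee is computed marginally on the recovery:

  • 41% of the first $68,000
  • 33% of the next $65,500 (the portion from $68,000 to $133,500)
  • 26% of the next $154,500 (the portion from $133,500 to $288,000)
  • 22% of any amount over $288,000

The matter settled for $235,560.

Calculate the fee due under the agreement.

First $68,000 at 41% = $27,880.00
Next $65,500 at 33% = $21,615.00
Remaining $102,060 at 26% = $26,535.60
Fee: $27,880.00 + $21,615.00 + $26,535.60 = $76,030.60

$76,030.60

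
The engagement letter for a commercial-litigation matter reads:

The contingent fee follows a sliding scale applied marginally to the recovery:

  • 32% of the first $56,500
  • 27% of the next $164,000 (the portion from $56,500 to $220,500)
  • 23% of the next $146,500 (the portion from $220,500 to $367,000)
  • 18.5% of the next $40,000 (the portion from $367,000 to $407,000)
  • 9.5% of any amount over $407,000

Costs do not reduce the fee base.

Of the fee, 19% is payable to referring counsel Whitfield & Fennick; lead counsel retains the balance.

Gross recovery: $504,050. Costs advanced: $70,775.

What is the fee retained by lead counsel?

Fee base is the gross recovery, $504,050; costs are reimbursed separately.
First $56,500 at 32% = $18,080.00
Next $164,000 at 27% = $44,280.00
Next $146,500 at 23% = $33,695.00
Next $40,000 at 18.5% = $7,400.00
Remaining $97,050 at 9.5% = $9,219.75
Fee: $18,080.00 + $44,280.00 + $33,695.00 + $7,400.00 + $9,219.75 = $112,674.75
Referral share: 19% of $112,674.75 = $21,408.20; lead counsel retains $112,674.75 − $21,408.20 = $91,266.55.

$91,266.55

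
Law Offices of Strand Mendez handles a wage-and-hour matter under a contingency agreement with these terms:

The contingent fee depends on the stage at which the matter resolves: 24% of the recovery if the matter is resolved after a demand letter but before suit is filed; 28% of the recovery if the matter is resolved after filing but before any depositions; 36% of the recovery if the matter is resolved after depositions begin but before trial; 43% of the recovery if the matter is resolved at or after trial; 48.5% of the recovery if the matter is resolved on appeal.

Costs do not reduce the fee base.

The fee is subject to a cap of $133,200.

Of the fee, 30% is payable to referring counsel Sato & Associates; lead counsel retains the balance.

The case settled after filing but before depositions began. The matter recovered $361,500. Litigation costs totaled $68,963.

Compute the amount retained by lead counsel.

$70,854.00

Fee base is the gross recovery, $361,500; costs are reimbursed separately.
The matter settled after filing but before depositions began, so the 28% rate applies.
$361,500 × 28% = $101,220.00
$101,220.00 is under the $133,200 cap.
Referral share: 30% of $101,220.00 = $30,366.00; lead counsel retains $101,220.00 − $30,366.00 = $70,854.00.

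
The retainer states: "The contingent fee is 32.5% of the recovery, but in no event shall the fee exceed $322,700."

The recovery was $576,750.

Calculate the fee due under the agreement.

32.5% of $576,750 = $187,443.75
That is under the $322,700 cap.

$187,443.75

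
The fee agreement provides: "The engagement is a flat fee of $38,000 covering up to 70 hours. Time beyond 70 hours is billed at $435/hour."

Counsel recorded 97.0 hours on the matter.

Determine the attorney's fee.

Flat fee: $38,000.00
Excess hours: 97.0 − 70 = 27.0
Overrun: 27.0 × $435 = $11,745.00
Total: $38,000.00 + $11,745.00 = $49,745.00

$49,745.00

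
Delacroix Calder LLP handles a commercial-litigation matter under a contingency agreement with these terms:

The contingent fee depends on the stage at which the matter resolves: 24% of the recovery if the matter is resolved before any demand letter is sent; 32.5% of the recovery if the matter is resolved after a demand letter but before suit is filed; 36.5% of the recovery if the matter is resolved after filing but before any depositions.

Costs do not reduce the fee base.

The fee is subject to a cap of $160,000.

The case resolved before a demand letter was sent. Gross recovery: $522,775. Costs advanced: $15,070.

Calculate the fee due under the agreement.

Fee base is the gross recovery, $522,775; costs are reimbursed separately.
The matter resolved before a demand letter was sent, so the 24% rate applies.
$522,775 × 24% = $125,466.00
$125,466.00 is under the $160,000 cap.

$125,466.00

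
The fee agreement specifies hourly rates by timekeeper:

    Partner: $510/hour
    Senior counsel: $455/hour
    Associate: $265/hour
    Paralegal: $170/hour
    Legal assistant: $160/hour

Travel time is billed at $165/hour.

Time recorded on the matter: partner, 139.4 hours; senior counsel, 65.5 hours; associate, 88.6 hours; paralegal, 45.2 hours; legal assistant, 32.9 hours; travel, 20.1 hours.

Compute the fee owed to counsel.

Partner: 139.4 × $510 = $71,094.00
Senior counsel: 65.5 × $455 = $29,802.50
Associate: 88.6 × $265 = $23,479.00
Paralegal: 45.2 × $170 = $7,684.00
Legal assistant: 32.9 × $160 = $5,264.00
Subtotal: $71,094.00 + $29,802.50 + $23,479.00 + $7,684.00 + $5,264.00 = $137,323.50
Travel: 20.1 × $165 = $3,316.50
Total: $137,323.50 + $3,316.50 = $140,640.00

$140,640.00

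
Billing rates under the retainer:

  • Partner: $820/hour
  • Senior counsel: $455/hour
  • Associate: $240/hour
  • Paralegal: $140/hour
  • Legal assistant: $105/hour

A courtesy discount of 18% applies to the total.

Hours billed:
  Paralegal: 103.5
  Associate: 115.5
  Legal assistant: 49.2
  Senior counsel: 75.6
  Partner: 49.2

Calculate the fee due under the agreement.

Partner: 49.2 × $820 = $40,344.00
Senior counsel: 75.6 × $455 = $34,398.00
Associate: 115.5 × $240 = $27,720.00
Paralegal: 103.5 × $140 = $14,490.00
Legal assistant: 49.2 × $105 = $5,166.00
Subtotal: $122,118.00
Less 18% discount: −$21,981.24
Total: $122,118.00 − $21,981.24 = $100,136.76

$100,136.76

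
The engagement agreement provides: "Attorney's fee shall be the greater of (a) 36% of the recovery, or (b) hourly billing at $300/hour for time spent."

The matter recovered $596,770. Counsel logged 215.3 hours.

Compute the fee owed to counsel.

$214,837.20

(a) 36% of $596,770 = $214,837.20
(b) 215.3 × $300 = $64,590.00
The greater is (a): $214,837.20.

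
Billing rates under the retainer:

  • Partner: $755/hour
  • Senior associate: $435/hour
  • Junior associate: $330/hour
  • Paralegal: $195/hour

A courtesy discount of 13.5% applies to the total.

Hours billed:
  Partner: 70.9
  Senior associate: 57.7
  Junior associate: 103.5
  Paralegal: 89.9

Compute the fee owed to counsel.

Partner: 70.9 × $755 = $53,529.50
Senior associate: 57.7 × $435 = $25,099.50
Junior associate: 103.5 × $330 = $34,155.00
Paralegal: 89.9 × $195 = $17,530.50
Subtotal: $130,314.50
Less 13.5% discount: −$17,592.46
Total: $130,314.50 − $17,592.46 = $112,722.04

$112,722.04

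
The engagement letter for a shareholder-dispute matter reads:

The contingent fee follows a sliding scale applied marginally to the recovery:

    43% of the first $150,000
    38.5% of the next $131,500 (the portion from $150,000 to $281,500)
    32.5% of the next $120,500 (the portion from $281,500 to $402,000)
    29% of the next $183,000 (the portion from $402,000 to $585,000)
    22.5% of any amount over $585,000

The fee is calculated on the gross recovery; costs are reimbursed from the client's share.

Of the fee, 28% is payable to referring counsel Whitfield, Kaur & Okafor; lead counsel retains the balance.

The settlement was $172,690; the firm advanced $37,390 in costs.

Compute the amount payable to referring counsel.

$20,505.98

Fee base is the gross recovery, $172,690; costs are reimbursed separately.
First $150,000 at 43% = $64,500.00
Remaining $22,690 at 38.5% = $8,735.65
Fee: $64,500.00 + $8,735.65 = $73,235.65
Referral share: 28% of $73,235.65 = $20,505.98; lead counsel retains $73,235.65 − $20,505.98 = $52,729.67.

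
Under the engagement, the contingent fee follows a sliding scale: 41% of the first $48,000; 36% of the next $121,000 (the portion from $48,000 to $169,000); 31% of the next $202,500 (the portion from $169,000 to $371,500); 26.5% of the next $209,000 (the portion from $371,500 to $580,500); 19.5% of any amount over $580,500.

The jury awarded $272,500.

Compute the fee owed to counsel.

$95,325.00

First $48,000 at 41% = $19,680.00
Next $121,000 at 36% = $43,560.00
Remaining $103,500 at 31% = $32,085.00
Fee: $19,680.00 + $43,560.00 + $32,085.00 = $95,325.00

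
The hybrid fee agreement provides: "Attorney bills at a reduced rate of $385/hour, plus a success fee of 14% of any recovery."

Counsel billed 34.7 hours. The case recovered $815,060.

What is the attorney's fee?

$127,467.90

Hourly: 34.7 × $385 = $13,359.50
Success fee: 14% of $815,060 = $114,108.40
Total: $13,359.50 + $114,108.40 = $127,467.90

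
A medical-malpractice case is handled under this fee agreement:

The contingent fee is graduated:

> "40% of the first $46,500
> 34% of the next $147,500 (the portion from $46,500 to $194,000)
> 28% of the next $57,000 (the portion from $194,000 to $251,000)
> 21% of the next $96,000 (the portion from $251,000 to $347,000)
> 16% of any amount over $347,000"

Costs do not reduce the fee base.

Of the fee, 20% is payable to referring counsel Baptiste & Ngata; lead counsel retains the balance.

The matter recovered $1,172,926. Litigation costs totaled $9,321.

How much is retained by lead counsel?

$189,614.53

Fee base is the gross recovery, $1,172,926; costs are reimbursed separately.
First $46,500 at 40% = $18,600.00
Next $147,500 at 34% = $50,150.00
Next $57,000 at 28% = $15,960.00
Next $96,000 at 21% = $20,160.00
Remaining $825,926 at 16% = $132,148.16
Fee: $18,600.00 + $50,150.00 + $15,960.00 + $20,160.00 + $132,148.16 = $237,018.16
Referral share: 20% of $237,018.16 = $47,403.63; lead counsel retains $237,018.16 − $47,403.63 = $189,614.53.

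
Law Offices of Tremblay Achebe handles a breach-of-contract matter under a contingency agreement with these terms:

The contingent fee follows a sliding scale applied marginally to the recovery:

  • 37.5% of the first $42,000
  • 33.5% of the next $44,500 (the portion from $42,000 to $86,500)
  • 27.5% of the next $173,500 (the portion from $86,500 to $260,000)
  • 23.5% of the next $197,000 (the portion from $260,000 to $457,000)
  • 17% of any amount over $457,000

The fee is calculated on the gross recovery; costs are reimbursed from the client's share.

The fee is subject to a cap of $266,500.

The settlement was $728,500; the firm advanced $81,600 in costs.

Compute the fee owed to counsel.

$170,820.00

Fee base is the gross recovery, $728,500; costs are reimbursed separately.
First $42,000 at 37.5% = $15,750.00
Next $44,500 at 33.5% = $14,907.50
Next $173,500 at 27.5% = $47,712.50
Next $197,000 at 23.5% = $46,295.00
Remaining $271,500 at 17% = $46,155.00
Fee: $15,750.00 + $14,907.50 + $47,712.50 + $46,295.00 + $46,155.00 = $170,820.00
$170,820.00 is under the $266,500 cap.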